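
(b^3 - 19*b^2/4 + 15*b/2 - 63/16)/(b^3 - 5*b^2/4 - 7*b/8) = (4*b^2 - 12*b + 9)/(2*b*(2*b + 1))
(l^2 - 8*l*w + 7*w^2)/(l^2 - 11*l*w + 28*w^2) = (-l + w)/(-l + 4*w)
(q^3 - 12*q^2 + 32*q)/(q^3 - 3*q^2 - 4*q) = (q - 8)/(q + 1)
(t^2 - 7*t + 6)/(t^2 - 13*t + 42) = (t - 1)/(t - 7)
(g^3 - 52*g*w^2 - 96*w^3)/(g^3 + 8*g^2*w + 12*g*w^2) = (g - 8*w)/g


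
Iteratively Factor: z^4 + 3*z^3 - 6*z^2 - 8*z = (z)*(z^3 + 3*z^2 - 6*z - 8) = z*(z + 4)*(z^2 - z - 2) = z*(z - 2)*(z + 4)*(z + 1)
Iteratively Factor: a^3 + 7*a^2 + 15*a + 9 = (a + 3)*(a^2 + 4*a + 3) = (a + 1)*(a + 3)*(a + 3)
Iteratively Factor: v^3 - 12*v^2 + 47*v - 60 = (v - 3)*(v^2 - 9*v + 20) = (v - 5)*(v - 3)*(v - 4)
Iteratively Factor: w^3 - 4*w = (w + 2)*(w^2 - 2*w) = (w - 2)*(w + 2)*(w)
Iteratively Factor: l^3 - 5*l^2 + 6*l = (l - 3)*(l^2 - 2*l) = (l - 3)*(l - 2)*(l)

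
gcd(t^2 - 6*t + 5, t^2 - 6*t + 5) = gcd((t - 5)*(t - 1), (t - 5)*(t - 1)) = t^2 - 6*t + 5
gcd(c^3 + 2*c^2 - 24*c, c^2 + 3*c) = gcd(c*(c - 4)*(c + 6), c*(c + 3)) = c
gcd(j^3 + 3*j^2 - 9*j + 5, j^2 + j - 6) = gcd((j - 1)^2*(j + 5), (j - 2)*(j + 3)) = 1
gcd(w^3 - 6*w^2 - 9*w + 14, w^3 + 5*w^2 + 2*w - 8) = w^2 + w - 2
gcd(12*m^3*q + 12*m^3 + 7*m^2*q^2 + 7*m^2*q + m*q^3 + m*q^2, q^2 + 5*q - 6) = 1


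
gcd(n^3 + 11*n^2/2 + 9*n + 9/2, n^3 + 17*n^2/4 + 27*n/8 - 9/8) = n^2 + 9*n/2 + 9/2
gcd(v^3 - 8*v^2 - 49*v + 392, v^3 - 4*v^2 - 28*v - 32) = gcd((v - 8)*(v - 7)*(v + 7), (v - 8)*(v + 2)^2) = v - 8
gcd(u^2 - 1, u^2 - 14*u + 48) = 1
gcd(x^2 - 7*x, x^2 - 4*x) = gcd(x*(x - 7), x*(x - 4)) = x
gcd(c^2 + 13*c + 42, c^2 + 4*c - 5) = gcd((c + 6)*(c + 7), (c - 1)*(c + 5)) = 1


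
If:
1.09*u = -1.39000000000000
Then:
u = -1.28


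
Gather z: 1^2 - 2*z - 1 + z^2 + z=z^2 - z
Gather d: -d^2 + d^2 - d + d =0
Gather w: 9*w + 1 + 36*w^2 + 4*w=36*w^2 + 13*w + 1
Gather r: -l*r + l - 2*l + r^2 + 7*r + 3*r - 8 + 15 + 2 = -l + r^2 + r*(10 - l) + 9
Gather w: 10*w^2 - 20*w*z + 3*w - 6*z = 10*w^2 + w*(3 - 20*z) - 6*z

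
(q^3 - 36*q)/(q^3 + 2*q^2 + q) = (q^2 - 36)/(q^2 + 2*q + 1)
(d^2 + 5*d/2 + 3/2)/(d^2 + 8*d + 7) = (d + 3/2)/(d + 7)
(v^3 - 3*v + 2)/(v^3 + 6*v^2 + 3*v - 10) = (v - 1)/(v + 5)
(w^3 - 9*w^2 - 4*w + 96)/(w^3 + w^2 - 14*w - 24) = (w - 8)/(w + 2)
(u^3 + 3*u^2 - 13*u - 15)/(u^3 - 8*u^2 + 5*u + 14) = (u^2 + 2*u - 15)/(u^2 - 9*u + 14)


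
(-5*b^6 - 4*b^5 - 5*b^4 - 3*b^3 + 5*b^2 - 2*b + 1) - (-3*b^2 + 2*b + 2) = -5*b^6 - 4*b^5 - 5*b^4 - 3*b^3 + 8*b^2 - 4*b - 1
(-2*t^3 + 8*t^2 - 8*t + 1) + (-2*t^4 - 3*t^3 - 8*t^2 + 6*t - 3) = -2*t^4 - 5*t^3 - 2*t - 2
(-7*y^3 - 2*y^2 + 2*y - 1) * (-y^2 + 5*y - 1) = 7*y^5 - 33*y^4 - 5*y^3 + 13*y^2 - 7*y + 1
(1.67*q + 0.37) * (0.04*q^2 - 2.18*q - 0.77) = 0.0668*q^3 - 3.6258*q^2 - 2.0925*q - 0.2849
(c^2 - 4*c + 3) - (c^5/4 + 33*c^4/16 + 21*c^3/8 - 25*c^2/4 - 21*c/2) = -c^5/4 - 33*c^4/16 - 21*c^3/8 + 29*c^2/4 + 13*c/2 + 3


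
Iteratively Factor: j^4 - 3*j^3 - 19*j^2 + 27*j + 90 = (j + 3)*(j^3 - 6*j^2 - j + 30) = (j - 5)*(j + 3)*(j^2 - j - 6) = (j - 5)*(j - 3)*(j + 3)*(j + 2)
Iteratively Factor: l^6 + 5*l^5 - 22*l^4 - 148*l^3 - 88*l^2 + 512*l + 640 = (l + 4)*(l^5 + l^4 - 26*l^3 - 44*l^2 + 88*l + 160) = (l + 2)*(l + 4)*(l^4 - l^3 - 24*l^2 + 4*l + 80) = (l - 2)*(l + 2)*(l + 4)*(l^3 + l^2 - 22*l - 40) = (l - 2)*(l + 2)^2*(l + 4)*(l^2 - l - 20) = (l - 5)*(l - 2)*(l + 2)^2*(l + 4)*(l + 4)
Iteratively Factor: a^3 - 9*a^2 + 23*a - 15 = (a - 5)*(a^2 - 4*a + 3) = (a - 5)*(a - 1)*(a - 3)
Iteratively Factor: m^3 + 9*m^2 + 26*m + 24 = (m + 3)*(m^2 + 6*m + 8) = (m + 3)*(m + 4)*(m + 2)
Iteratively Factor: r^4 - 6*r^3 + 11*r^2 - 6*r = (r)*(r^3 - 6*r^2 + 11*r - 6) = r*(r - 3)*(r^2 - 3*r + 2) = r*(r - 3)*(r - 2)*(r - 1)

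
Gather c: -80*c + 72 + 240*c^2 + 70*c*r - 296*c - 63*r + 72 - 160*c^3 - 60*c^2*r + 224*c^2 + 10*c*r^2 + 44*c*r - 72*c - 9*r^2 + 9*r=-160*c^3 + c^2*(464 - 60*r) + c*(10*r^2 + 114*r - 448) - 9*r^2 - 54*r + 144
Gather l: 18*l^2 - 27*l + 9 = 18*l^2 - 27*l + 9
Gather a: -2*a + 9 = 9 - 2*a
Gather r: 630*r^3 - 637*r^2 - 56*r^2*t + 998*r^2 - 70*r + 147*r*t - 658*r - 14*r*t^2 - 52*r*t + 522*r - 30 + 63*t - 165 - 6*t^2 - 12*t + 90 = 630*r^3 + r^2*(361 - 56*t) + r*(-14*t^2 + 95*t - 206) - 6*t^2 + 51*t - 105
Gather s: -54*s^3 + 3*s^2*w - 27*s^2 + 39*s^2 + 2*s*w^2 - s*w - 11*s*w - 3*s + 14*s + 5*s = -54*s^3 + s^2*(3*w + 12) + s*(2*w^2 - 12*w + 16)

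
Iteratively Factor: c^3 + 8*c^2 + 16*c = (c + 4)*(c^2 + 4*c) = c*(c + 4)*(c + 4)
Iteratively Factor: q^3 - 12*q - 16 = (q - 4)*(q^2 + 4*q + 4) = (q - 4)*(q + 2)*(q + 2)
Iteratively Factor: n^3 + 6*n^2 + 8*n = (n + 2)*(n^2 + 4*n) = (n + 2)*(n + 4)*(n)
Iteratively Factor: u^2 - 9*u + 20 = (u - 4)*(u - 5)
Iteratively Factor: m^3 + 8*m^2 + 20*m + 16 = (m + 2)*(m^2 + 6*m + 8) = (m + 2)^2*(m + 4)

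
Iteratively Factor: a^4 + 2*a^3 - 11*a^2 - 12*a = (a)*(a^3 + 2*a^2 - 11*a - 12) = a*(a - 3)*(a^2 + 5*a + 4) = a*(a - 3)*(a + 1)*(a + 4)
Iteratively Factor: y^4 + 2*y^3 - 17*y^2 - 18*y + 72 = (y - 2)*(y^3 + 4*y^2 - 9*y - 36) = (y - 3)*(y - 2)*(y^2 + 7*y + 12) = (y - 3)*(y - 2)*(y + 3)*(y + 4)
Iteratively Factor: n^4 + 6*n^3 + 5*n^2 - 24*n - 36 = (n + 3)*(n^3 + 3*n^2 - 4*n - 12) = (n + 3)^2*(n^2 - 4) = (n + 2)*(n + 3)^2*(n - 2)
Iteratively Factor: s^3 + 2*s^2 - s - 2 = (s - 1)*(s^2 + 3*s + 2) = (s - 1)*(s + 1)*(s + 2)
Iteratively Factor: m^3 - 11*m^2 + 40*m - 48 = (m - 3)*(m^2 - 8*m + 16) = (m - 4)*(m - 3)*(m - 4)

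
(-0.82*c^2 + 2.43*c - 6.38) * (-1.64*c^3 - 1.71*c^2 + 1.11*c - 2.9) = 1.3448*c^5 - 2.583*c^4 + 5.3977*c^3 + 15.9851*c^2 - 14.1288*c + 18.502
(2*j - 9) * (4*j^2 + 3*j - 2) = 8*j^3 - 30*j^2 - 31*j + 18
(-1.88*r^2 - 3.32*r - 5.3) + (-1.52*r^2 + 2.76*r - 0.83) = -3.4*r^2 - 0.56*r - 6.13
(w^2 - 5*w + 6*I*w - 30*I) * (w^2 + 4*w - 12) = w^4 - w^3 + 6*I*w^3 - 32*w^2 - 6*I*w^2 + 60*w - 192*I*w + 360*I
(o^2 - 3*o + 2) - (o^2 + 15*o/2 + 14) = -21*o/2 - 12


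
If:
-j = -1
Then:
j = 1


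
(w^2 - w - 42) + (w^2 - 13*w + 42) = 2*w^2 - 14*w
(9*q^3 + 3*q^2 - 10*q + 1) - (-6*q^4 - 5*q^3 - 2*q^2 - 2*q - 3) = 6*q^4 + 14*q^3 + 5*q^2 - 8*q + 4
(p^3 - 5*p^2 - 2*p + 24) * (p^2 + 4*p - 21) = p^5 - p^4 - 43*p^3 + 121*p^2 + 138*p - 504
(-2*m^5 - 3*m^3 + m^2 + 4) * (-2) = 4*m^5 + 6*m^3 - 2*m^2 - 8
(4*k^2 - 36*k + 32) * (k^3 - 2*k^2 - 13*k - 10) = 4*k^5 - 44*k^4 + 52*k^3 + 364*k^2 - 56*k - 320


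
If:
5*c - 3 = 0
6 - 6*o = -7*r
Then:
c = 3/5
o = 7*r/6 + 1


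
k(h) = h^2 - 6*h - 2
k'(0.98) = -4.04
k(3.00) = -11.00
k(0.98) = -6.92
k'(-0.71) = -7.42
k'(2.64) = -0.72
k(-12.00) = 214.00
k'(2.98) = -0.04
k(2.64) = -10.87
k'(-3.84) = -13.68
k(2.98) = -11.00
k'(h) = 2*h - 6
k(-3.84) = 35.79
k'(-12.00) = -30.00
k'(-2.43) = -10.86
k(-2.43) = 18.48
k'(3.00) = 0.00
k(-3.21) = 27.56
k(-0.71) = 2.76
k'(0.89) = -4.22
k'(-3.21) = -12.42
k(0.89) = -6.55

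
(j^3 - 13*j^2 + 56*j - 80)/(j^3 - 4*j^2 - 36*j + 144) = (j^2 - 9*j + 20)/(j^2 - 36)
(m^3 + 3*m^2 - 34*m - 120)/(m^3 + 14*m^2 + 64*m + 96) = (m^2 - m - 30)/(m^2 + 10*m + 24)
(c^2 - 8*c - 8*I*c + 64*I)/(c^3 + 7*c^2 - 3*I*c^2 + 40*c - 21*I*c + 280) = (c - 8)/(c^2 + c*(7 + 5*I) + 35*I)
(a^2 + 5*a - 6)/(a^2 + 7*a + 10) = (a^2 + 5*a - 6)/(a^2 + 7*a + 10)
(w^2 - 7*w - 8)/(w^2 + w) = (w - 8)/w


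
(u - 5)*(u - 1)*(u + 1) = u^3 - 5*u^2 - u + 5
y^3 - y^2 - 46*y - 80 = (y - 8)*(y + 2)*(y + 5)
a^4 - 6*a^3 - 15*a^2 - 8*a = a*(a - 8)*(a + 1)^2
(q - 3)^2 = q^2 - 6*q + 9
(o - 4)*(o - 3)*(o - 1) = o^3 - 8*o^2 + 19*o - 12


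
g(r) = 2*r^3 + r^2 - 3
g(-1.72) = -10.22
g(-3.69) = -89.87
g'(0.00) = 0.00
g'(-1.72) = 14.31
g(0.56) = -2.34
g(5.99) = 462.72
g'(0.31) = 1.20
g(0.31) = -2.84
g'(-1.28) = 7.27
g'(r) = 6*r^2 + 2*r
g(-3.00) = -48.00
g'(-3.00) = 48.00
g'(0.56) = 3.00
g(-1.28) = -5.56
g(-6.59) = -531.95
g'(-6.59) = 247.39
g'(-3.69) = 74.32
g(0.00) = -3.00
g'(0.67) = 4.03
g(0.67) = -1.95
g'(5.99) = 227.26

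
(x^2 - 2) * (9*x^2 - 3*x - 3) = 9*x^4 - 3*x^3 - 21*x^2 + 6*x + 6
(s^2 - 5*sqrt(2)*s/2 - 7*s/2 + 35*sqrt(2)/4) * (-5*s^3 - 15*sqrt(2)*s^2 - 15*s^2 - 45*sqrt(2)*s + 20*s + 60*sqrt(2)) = -5*s^5 - 5*sqrt(2)*s^4/2 + 5*s^4/2 + 5*sqrt(2)*s^3/4 + 295*s^3/2 - 215*s^2/2 + 145*sqrt(2)*s^2/4 - 2175*s/2 - 35*sqrt(2)*s + 1050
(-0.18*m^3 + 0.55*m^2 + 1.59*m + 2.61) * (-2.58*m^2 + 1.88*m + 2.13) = 0.4644*m^5 - 1.7574*m^4 - 3.4516*m^3 - 2.5731*m^2 + 8.2935*m + 5.5593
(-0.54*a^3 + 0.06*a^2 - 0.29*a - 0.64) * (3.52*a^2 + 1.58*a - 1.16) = -1.9008*a^5 - 0.642*a^4 - 0.2996*a^3 - 2.7806*a^2 - 0.6748*a + 0.7424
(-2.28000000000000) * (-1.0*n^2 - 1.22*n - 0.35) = 2.28*n^2 + 2.7816*n + 0.798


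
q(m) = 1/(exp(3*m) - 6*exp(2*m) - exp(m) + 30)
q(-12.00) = 0.03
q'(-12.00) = 0.00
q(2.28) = 0.00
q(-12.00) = 0.03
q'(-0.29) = 0.01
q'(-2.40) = 0.00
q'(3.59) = -0.00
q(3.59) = 0.00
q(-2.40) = 0.03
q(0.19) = 0.05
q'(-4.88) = 0.00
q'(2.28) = -0.01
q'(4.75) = -0.00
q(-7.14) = 0.03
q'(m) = (-3*exp(3*m) + 12*exp(2*m) + exp(m))/(exp(3*m) - 6*exp(2*m) - exp(m) + 30)^2 = (-3*exp(2*m) + 12*exp(m) + 1)*exp(m)/(exp(3*m) - 6*exp(2*m) - exp(m) + 30)^2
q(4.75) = 0.00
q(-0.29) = 0.04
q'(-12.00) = 0.00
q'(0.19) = 0.03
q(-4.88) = 0.03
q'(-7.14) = 0.00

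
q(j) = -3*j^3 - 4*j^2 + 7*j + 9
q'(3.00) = -98.00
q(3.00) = -87.00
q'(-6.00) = -269.00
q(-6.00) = 471.00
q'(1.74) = -34.17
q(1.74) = -6.73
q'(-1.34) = 1.56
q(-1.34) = -0.34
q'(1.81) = -36.96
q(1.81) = -9.22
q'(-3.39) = -69.31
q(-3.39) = 56.18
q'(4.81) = -239.70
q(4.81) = -383.73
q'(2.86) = -89.50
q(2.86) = -73.88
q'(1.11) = -12.97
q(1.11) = 7.74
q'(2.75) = -83.06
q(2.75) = -64.39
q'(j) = -9*j^2 - 8*j + 7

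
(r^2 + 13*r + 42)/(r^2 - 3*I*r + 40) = (r^2 + 13*r + 42)/(r^2 - 3*I*r + 40)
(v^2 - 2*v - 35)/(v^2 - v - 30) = (v - 7)/(v - 6)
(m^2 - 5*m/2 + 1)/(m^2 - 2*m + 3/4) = 2*(m - 2)/(2*m - 3)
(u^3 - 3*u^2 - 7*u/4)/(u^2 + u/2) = u - 7/2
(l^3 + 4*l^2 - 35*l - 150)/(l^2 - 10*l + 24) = (l^2 + 10*l + 25)/(l - 4)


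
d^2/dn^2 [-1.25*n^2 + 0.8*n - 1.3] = -2.50000000000000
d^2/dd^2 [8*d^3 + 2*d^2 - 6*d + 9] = 48*d + 4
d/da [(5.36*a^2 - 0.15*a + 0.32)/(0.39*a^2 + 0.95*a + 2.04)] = (5.1505*a^2 + 21.6192*a - 0.61)/(0.1521*a^4 + 0.741*a^3 + 2.4937*a^2 + 3.876*a + 4.1616)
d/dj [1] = 0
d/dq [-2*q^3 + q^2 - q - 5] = -6*q^2 + 2*q - 1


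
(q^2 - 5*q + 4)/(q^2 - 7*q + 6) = (q - 4)/(q - 6)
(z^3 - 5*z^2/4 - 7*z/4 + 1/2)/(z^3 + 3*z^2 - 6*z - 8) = (z - 1/4)/(z + 4)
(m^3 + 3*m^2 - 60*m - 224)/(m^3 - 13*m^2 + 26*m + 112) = (m^2 + 11*m + 28)/(m^2 - 5*m - 14)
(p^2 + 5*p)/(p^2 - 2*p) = (p + 5)/(p - 2)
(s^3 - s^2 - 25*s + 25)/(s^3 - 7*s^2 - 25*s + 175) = (s - 1)/(s - 7)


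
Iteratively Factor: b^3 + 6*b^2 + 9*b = (b)*(b^2 + 6*b + 9) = b*(b + 3)*(b + 3)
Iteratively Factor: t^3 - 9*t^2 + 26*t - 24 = (t - 4)*(t^2 - 5*t + 6) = (t - 4)*(t - 3)*(t - 2)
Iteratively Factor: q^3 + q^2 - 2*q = (q + 2)*(q^2 - q) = (q - 1)*(q + 2)*(q)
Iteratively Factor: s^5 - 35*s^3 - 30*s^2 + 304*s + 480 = (s - 4)*(s^4 + 4*s^3 - 19*s^2 - 106*s - 120) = (s - 4)*(s + 4)*(s^3 - 19*s - 30) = (s - 4)*(s + 2)*(s + 4)*(s^2 - 2*s - 15) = (s - 5)*(s - 4)*(s + 2)*(s + 4)*(s + 3)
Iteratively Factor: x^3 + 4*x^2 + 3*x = (x + 3)*(x^2 + x) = x*(x + 3)*(x + 1)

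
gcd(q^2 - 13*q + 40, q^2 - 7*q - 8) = q - 8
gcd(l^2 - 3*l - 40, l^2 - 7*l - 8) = l - 8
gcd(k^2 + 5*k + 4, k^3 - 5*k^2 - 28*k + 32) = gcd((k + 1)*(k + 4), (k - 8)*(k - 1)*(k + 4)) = k + 4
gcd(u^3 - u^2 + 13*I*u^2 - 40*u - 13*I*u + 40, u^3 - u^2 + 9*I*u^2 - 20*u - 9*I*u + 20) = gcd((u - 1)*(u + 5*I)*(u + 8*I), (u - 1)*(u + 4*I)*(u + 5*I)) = u^2 + u*(-1 + 5*I) - 5*I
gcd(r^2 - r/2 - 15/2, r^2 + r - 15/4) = r + 5/2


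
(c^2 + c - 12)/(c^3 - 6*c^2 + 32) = (c^2 + c - 12)/(c^3 - 6*c^2 + 32)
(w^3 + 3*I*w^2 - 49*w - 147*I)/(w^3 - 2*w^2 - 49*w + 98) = (w + 3*I)/(w - 2)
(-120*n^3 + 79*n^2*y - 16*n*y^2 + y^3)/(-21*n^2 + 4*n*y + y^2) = (40*n^2 - 13*n*y + y^2)/(7*n + y)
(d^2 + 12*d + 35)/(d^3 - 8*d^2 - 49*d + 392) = (d + 5)/(d^2 - 15*d + 56)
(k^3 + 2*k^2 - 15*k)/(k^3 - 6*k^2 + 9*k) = (k + 5)/(k - 3)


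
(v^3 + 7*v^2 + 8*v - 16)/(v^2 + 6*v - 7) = (v^2 + 8*v + 16)/(v + 7)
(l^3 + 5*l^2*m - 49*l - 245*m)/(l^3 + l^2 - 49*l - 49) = (l + 5*m)/(l + 1)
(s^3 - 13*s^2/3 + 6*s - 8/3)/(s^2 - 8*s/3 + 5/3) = (3*s^2 - 10*s + 8)/(3*s - 5)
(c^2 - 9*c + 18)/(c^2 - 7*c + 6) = (c - 3)/(c - 1)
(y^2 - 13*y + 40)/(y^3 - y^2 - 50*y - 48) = (y - 5)/(y^2 + 7*y + 6)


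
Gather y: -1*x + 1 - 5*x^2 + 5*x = -5*x^2 + 4*x + 1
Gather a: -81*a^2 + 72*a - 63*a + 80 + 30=-81*a^2 + 9*a + 110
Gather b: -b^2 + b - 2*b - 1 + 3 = -b^2 - b + 2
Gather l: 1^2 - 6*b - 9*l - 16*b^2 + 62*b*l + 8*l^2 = -16*b^2 - 6*b + 8*l^2 + l*(62*b - 9) + 1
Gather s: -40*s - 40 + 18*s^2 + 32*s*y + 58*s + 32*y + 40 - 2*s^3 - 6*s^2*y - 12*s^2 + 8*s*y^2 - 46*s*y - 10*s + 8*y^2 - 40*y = -2*s^3 + s^2*(6 - 6*y) + s*(8*y^2 - 14*y + 8) + 8*y^2 - 8*y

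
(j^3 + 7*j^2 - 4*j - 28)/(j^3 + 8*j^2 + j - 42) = (j + 2)/(j + 3)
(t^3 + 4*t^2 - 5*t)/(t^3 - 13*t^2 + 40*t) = (t^2 + 4*t - 5)/(t^2 - 13*t + 40)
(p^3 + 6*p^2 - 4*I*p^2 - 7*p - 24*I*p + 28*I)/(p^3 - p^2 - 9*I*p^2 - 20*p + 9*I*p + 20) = (p + 7)/(p - 5*I)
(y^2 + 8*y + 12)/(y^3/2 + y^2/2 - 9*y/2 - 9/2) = 2*(y^2 + 8*y + 12)/(y^3 + y^2 - 9*y - 9)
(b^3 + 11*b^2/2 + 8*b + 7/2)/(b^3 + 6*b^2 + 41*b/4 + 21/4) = 2*(b + 1)/(2*b + 3)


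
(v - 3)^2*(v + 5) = v^3 - v^2 - 21*v + 45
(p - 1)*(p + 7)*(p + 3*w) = p^3 + 3*p^2*w + 6*p^2 + 18*p*w - 7*p - 21*w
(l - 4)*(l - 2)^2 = l^3 - 8*l^2 + 20*l - 16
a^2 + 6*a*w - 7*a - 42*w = (a - 7)*(a + 6*w)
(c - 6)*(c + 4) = c^2 - 2*c - 24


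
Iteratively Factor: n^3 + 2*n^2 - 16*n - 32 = (n + 2)*(n^2 - 16) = (n + 2)*(n + 4)*(n - 4)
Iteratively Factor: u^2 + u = (u)*(u + 1)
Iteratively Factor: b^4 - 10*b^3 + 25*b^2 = (b)*(b^3 - 10*b^2 + 25*b) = b*(b - 5)*(b^2 - 5*b) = b^2*(b - 5)*(b - 5)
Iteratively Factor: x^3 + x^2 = (x)*(x^2 + x) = x^2*(x + 1)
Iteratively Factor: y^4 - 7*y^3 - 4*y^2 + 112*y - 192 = (y + 4)*(y^3 - 11*y^2 + 40*y - 48) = (y - 3)*(y + 4)*(y^2 - 8*y + 16) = (y - 4)*(y - 3)*(y + 4)*(y - 4)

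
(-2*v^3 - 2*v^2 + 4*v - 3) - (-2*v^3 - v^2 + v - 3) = -v^2 + 3*v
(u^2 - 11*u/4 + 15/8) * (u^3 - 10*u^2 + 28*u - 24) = u^5 - 51*u^4/4 + 459*u^3/8 - 479*u^2/4 + 237*u/2 - 45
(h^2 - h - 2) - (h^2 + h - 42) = 40 - 2*h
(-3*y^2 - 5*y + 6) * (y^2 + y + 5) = -3*y^4 - 8*y^3 - 14*y^2 - 19*y + 30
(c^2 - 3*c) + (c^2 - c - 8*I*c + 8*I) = 2*c^2 - 4*c - 8*I*c + 8*I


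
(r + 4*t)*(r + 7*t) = r^2 + 11*r*t + 28*t^2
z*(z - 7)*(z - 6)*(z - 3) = z^4 - 16*z^3 + 81*z^2 - 126*z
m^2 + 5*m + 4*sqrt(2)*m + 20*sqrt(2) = (m + 5)*(m + 4*sqrt(2))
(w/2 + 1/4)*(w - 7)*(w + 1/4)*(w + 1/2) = w^4/2 - 23*w^3/8 - 33*w^2/8 - 55*w/32 - 7/32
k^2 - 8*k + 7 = (k - 7)*(k - 1)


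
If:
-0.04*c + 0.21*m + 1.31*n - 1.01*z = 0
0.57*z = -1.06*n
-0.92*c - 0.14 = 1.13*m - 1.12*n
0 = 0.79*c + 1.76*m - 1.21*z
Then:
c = -0.47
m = 0.24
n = -0.02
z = 0.04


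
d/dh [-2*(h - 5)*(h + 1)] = 8 - 4*h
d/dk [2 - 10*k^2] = -20*k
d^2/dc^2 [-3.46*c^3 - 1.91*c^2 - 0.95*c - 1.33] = -20.76*c - 3.82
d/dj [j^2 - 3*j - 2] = 2*j - 3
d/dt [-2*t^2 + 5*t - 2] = 5 - 4*t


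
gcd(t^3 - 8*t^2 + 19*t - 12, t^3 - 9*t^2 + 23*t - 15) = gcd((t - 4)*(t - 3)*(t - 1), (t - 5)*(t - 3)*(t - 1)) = t^2 - 4*t + 3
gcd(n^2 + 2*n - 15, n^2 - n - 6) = n - 3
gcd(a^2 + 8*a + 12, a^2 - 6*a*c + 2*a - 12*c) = a + 2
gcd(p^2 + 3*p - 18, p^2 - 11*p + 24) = p - 3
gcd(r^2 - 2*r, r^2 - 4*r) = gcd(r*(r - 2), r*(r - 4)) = r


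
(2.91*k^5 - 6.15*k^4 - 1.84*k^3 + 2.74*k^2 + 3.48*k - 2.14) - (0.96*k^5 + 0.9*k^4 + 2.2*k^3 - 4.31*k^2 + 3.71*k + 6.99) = 1.95*k^5 - 7.05*k^4 - 4.04*k^3 + 7.05*k^2 - 0.23*k - 9.13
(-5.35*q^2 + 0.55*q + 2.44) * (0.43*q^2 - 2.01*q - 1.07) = -2.3005*q^4 + 10.99*q^3 + 5.6682*q^2 - 5.4929*q - 2.6108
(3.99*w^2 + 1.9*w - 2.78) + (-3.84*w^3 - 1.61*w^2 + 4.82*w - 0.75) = -3.84*w^3 + 2.38*w^2 + 6.72*w - 3.53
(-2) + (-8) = -10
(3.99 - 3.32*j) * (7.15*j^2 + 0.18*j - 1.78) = -23.738*j^3 + 27.9309*j^2 + 6.6278*j - 7.1022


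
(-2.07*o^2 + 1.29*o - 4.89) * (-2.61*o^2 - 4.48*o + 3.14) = 5.4027*o^4 + 5.9067*o^3 + 0.483899999999998*o^2 + 25.9578*o - 15.3546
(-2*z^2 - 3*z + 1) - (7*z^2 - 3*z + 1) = -9*z^2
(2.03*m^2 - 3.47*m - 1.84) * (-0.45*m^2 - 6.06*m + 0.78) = -0.9135*m^4 - 10.7403*m^3 + 23.4396*m^2 + 8.4438*m - 1.4352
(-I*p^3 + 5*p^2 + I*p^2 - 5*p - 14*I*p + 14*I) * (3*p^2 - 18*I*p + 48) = -3*I*p^5 - 3*p^4 + 3*I*p^4 + 3*p^3 - 180*I*p^3 - 12*p^2 + 180*I*p^2 + 12*p - 672*I*p + 672*I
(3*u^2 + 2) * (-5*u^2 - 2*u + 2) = -15*u^4 - 6*u^3 - 4*u^2 - 4*u + 4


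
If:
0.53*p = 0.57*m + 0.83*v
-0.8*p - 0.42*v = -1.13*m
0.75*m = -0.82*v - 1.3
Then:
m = -1.47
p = -1.96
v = -0.24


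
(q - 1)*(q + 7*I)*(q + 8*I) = q^3 - q^2 + 15*I*q^2 - 56*q - 15*I*q + 56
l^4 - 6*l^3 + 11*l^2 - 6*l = l*(l - 3)*(l - 2)*(l - 1)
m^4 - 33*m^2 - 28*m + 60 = (m - 6)*(m - 1)*(m + 2)*(m + 5)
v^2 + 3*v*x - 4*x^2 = (v - x)*(v + 4*x)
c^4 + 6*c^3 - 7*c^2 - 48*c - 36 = (c - 3)*(c + 1)*(c + 2)*(c + 6)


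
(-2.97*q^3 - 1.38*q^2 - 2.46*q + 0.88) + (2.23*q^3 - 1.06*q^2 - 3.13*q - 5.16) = -0.74*q^3 - 2.44*q^2 - 5.59*q - 4.28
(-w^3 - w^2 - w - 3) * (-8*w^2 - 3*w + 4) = 8*w^5 + 11*w^4 + 7*w^3 + 23*w^2 + 5*w - 12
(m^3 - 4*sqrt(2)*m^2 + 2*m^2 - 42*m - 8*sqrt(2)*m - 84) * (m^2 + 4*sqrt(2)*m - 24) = m^5 + 2*m^4 - 98*m^3 - 196*m^2 - 72*sqrt(2)*m^2 - 144*sqrt(2)*m + 1008*m + 2016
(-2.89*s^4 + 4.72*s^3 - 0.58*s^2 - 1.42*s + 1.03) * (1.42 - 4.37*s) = 12.6293*s^5 - 24.7302*s^4 + 9.237*s^3 + 5.3818*s^2 - 6.5175*s + 1.4626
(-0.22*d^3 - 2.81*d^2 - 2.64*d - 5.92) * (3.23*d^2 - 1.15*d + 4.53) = -0.7106*d^5 - 8.8233*d^4 - 6.2923*d^3 - 28.8149*d^2 - 5.1512*d - 26.8176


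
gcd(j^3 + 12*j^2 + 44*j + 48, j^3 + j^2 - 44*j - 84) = j^2 + 8*j + 12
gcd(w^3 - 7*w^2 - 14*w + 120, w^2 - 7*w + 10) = w - 5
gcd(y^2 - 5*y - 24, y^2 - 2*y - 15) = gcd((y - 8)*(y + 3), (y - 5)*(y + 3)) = y + 3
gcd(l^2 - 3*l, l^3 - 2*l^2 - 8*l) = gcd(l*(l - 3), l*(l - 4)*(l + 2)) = l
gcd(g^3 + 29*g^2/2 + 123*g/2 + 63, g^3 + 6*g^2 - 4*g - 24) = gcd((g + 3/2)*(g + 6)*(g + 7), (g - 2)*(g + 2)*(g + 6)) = g + 6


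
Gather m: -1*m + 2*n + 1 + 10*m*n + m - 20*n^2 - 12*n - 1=10*m*n - 20*n^2 - 10*n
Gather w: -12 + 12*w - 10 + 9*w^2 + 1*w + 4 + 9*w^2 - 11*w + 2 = 18*w^2 + 2*w - 16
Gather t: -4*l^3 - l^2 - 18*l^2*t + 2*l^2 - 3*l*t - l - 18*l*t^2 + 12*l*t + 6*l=-4*l^3 + l^2 - 18*l*t^2 + 5*l + t*(-18*l^2 + 9*l)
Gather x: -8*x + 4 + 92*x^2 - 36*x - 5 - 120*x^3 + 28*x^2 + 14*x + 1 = -120*x^3 + 120*x^2 - 30*x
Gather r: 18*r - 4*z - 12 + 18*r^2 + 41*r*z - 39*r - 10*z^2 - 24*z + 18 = 18*r^2 + r*(41*z - 21) - 10*z^2 - 28*z + 6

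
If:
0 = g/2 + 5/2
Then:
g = -5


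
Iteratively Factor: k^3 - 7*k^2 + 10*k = (k - 5)*(k^2 - 2*k) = k*(k - 5)*(k - 2)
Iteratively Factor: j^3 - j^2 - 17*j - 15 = (j + 1)*(j^2 - 2*j - 15) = (j - 5)*(j + 1)*(j + 3)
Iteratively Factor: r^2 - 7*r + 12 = (r - 4)*(r - 3)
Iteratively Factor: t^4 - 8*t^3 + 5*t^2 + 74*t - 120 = (t - 2)*(t^3 - 6*t^2 - 7*t + 60) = (t - 5)*(t - 2)*(t^2 - t - 12) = (t - 5)*(t - 2)*(t + 3)*(t - 4)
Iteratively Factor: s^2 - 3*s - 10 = (s + 2)*(s - 5)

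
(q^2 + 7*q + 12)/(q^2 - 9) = (q + 4)/(q - 3)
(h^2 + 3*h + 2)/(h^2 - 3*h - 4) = (h + 2)/(h - 4)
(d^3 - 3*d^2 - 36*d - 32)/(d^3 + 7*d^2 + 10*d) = (d^3 - 3*d^2 - 36*d - 32)/(d*(d^2 + 7*d + 10))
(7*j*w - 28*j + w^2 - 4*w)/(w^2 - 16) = (7*j + w)/(w + 4)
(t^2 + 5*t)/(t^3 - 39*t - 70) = t/(t^2 - 5*t - 14)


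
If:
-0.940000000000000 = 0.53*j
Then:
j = -1.77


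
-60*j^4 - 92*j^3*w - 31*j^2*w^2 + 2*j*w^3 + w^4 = (-6*j + w)*(j + w)*(2*j + w)*(5*j + w)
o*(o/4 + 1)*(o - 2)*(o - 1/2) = o^4/4 + 3*o^3/8 - 9*o^2/4 + o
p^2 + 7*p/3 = p*(p + 7/3)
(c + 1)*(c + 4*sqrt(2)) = c^2 + c + 4*sqrt(2)*c + 4*sqrt(2)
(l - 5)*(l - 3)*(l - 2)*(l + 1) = l^4 - 9*l^3 + 21*l^2 + l - 30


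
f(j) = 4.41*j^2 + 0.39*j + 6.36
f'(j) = 8.82*j + 0.39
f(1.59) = 18.13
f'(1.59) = 14.41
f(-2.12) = 25.35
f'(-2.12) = -18.31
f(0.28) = 6.81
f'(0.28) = 2.86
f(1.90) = 23.02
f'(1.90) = 17.15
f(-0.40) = 6.91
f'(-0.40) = -3.14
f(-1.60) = 17.03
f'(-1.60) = -13.72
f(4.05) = 80.27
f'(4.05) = 36.11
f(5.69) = 151.36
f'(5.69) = 50.58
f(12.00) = 646.08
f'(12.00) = 106.23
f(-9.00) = 360.06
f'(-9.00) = -78.99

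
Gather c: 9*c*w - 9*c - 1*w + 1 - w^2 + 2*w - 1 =c*(9*w - 9) - w^2 + w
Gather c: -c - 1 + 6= 5 - c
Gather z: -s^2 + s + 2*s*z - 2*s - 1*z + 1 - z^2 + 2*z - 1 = -s^2 - s - z^2 + z*(2*s + 1)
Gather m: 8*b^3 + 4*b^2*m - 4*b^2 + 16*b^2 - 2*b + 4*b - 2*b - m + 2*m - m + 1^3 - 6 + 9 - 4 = 8*b^3 + 4*b^2*m + 12*b^2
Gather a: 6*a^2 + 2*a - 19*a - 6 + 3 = 6*a^2 - 17*a - 3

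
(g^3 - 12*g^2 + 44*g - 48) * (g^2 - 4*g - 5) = g^5 - 16*g^4 + 87*g^3 - 164*g^2 - 28*g + 240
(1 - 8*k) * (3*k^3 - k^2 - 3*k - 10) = -24*k^4 + 11*k^3 + 23*k^2 + 77*k - 10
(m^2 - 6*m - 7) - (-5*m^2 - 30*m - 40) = 6*m^2 + 24*m + 33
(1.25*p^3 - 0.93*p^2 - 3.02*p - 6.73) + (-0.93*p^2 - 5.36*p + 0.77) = 1.25*p^3 - 1.86*p^2 - 8.38*p - 5.96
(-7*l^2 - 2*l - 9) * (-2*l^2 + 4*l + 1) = 14*l^4 - 24*l^3 + 3*l^2 - 38*l - 9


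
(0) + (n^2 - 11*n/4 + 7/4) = n^2 - 11*n/4 + 7/4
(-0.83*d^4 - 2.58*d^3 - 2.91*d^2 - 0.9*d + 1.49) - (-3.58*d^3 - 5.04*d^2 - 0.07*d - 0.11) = -0.83*d^4 + 1.0*d^3 + 2.13*d^2 - 0.83*d + 1.6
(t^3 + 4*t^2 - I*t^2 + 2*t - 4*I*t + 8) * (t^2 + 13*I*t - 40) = t^5 + 4*t^4 + 12*I*t^4 - 25*t^3 + 48*I*t^3 - 100*t^2 + 66*I*t^2 - 80*t + 264*I*t - 320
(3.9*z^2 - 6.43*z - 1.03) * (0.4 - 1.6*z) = -6.24*z^3 + 11.848*z^2 - 0.924*z - 0.412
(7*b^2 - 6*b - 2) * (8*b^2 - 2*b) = 56*b^4 - 62*b^3 - 4*b^2 + 4*b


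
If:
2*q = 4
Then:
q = 2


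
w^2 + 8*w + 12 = (w + 2)*(w + 6)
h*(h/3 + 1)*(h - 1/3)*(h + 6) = h^4/3 + 26*h^3/9 + 5*h^2 - 2*h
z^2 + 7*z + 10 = (z + 2)*(z + 5)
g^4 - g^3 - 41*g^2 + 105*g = g*(g - 5)*(g - 3)*(g + 7)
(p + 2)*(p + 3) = p^2 + 5*p + 6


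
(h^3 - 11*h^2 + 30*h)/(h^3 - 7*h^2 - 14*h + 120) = h/(h + 4)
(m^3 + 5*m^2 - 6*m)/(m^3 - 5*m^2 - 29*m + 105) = m*(m^2 + 5*m - 6)/(m^3 - 5*m^2 - 29*m + 105)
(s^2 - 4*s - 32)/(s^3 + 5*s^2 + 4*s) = (s - 8)/(s*(s + 1))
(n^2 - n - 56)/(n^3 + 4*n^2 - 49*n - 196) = (n - 8)/(n^2 - 3*n - 28)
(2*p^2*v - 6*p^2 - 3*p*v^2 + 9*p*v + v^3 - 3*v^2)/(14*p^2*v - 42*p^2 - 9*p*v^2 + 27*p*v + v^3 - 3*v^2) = (p - v)/(7*p - v)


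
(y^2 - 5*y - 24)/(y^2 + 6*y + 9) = (y - 8)/(y + 3)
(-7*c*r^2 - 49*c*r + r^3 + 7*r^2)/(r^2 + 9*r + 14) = r*(-7*c + r)/(r + 2)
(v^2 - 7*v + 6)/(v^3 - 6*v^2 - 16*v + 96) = (v - 1)/(v^2 - 16)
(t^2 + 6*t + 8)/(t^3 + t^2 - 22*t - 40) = 1/(t - 5)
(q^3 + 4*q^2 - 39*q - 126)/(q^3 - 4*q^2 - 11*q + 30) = (q^2 + q - 42)/(q^2 - 7*q + 10)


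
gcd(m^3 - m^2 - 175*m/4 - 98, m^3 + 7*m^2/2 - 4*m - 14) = m + 7/2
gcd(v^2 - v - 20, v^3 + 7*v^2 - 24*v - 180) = v - 5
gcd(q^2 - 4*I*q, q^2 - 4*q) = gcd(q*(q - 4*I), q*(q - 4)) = q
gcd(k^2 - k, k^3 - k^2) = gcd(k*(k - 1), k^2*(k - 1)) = k^2 - k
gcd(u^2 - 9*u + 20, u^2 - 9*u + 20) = u^2 - 9*u + 20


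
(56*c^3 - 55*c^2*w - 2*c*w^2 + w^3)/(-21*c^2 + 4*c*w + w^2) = (8*c^2 - 9*c*w + w^2)/(-3*c + w)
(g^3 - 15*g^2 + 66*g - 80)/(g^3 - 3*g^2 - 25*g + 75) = (g^2 - 10*g + 16)/(g^2 + 2*g - 15)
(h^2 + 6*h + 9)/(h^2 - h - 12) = (h + 3)/(h - 4)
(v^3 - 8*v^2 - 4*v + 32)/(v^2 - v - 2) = (v^2 - 6*v - 16)/(v + 1)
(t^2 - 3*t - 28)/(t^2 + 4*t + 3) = (t^2 - 3*t - 28)/(t^2 + 4*t + 3)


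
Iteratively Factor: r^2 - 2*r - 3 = (r - 3)*(r + 1)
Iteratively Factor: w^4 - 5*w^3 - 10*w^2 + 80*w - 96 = (w - 3)*(w^3 - 2*w^2 - 16*w + 32) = (w - 4)*(w - 3)*(w^2 + 2*w - 8) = (w - 4)*(w - 3)*(w + 4)*(w - 2)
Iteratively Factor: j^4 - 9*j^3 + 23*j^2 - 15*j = (j - 5)*(j^3 - 4*j^2 + 3*j) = (j - 5)*(j - 1)*(j^2 - 3*j) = (j - 5)*(j - 3)*(j - 1)*(j)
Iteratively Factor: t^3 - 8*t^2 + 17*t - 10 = (t - 5)*(t^2 - 3*t + 2) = (t - 5)*(t - 2)*(t - 1)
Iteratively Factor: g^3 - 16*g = (g)*(g^2 - 16) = g*(g - 4)*(g + 4)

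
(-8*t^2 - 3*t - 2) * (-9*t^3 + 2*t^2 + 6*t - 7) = 72*t^5 + 11*t^4 - 36*t^3 + 34*t^2 + 9*t + 14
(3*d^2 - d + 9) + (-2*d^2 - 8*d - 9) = d^2 - 9*d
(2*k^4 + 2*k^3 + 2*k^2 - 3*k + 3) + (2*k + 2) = 2*k^4 + 2*k^3 + 2*k^2 - k + 5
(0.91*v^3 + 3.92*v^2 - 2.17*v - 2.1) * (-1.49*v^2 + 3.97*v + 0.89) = -1.3559*v^5 - 2.2281*v^4 + 19.6056*v^3 - 1.9971*v^2 - 10.2683*v - 1.869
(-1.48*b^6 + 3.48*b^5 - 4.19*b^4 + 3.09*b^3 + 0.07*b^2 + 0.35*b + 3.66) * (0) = 0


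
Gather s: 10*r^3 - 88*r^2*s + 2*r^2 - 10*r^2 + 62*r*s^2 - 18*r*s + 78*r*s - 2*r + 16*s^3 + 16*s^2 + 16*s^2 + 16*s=10*r^3 - 8*r^2 - 2*r + 16*s^3 + s^2*(62*r + 32) + s*(-88*r^2 + 60*r + 16)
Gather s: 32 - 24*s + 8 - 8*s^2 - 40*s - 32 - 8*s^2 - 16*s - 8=-16*s^2 - 80*s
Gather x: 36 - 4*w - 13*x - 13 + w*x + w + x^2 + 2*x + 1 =-3*w + x^2 + x*(w - 11) + 24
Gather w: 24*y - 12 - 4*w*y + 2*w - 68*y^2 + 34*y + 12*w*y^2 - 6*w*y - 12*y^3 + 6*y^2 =w*(12*y^2 - 10*y + 2) - 12*y^3 - 62*y^2 + 58*y - 12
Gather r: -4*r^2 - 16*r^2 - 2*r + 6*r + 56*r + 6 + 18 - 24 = -20*r^2 + 60*r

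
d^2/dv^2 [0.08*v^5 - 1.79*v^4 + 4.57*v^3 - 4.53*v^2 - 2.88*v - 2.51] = 1.6*v^3 - 21.48*v^2 + 27.42*v - 9.06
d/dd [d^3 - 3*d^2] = 3*d*(d - 2)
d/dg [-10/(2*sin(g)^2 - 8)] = 10*sin(g)*cos(g)/(sin(g)^2 - 4)^2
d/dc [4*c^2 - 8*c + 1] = 8*c - 8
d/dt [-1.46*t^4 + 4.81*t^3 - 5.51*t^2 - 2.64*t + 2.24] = -5.84*t^3 + 14.43*t^2 - 11.02*t - 2.64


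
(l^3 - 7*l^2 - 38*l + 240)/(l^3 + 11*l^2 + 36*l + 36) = (l^2 - 13*l + 40)/(l^2 + 5*l + 6)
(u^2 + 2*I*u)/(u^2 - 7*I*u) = (u + 2*I)/(u - 7*I)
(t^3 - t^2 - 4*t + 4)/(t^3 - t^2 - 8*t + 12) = (t^2 + t - 2)/(t^2 + t - 6)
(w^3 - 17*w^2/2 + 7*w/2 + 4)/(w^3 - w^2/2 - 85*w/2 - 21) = (w^2 - 9*w + 8)/(w^2 - w - 42)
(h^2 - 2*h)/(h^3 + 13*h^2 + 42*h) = (h - 2)/(h^2 + 13*h + 42)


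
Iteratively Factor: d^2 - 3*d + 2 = (d - 2)*(d - 1)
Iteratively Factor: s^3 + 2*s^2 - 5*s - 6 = (s - 2)*(s^2 + 4*s + 3) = (s - 2)*(s + 3)*(s + 1)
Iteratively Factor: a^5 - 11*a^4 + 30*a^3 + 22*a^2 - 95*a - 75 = (a + 1)*(a^4 - 12*a^3 + 42*a^2 - 20*a - 75) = (a - 3)*(a + 1)*(a^3 - 9*a^2 + 15*a + 25) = (a - 5)*(a - 3)*(a + 1)*(a^2 - 4*a - 5) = (a - 5)^2*(a - 3)*(a + 1)*(a + 1)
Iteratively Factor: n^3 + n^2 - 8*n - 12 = (n + 2)*(n^2 - n - 6) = (n + 2)^2*(n - 3)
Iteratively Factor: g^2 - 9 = (g + 3)*(g - 3)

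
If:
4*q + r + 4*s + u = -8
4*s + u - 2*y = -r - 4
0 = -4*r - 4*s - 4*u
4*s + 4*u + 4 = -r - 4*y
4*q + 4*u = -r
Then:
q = -11/13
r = 12/13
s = -20/13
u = 8/13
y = -4/13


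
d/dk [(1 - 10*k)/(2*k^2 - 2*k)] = (5*k^2 - k + 1/2)/(k^2*(k^2 - 2*k + 1))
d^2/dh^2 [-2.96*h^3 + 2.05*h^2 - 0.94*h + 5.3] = 4.1 - 17.76*h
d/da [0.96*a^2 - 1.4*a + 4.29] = 1.92*a - 1.4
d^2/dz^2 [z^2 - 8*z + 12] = 2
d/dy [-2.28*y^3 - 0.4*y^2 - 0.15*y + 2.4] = -6.84*y^2 - 0.8*y - 0.15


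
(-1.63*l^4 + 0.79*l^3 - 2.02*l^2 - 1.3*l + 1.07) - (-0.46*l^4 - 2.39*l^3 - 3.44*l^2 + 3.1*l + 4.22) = -1.17*l^4 + 3.18*l^3 + 1.42*l^2 - 4.4*l - 3.15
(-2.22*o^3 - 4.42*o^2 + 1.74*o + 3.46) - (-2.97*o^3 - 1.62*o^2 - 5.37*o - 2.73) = 0.75*o^3 - 2.8*o^2 + 7.11*o + 6.19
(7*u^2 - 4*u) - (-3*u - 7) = 7*u^2 - u + 7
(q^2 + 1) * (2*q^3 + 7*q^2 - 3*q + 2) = 2*q^5 + 7*q^4 - q^3 + 9*q^2 - 3*q + 2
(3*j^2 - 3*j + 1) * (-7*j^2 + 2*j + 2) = -21*j^4 + 27*j^3 - 7*j^2 - 4*j + 2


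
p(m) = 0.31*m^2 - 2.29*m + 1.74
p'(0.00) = -2.29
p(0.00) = 1.74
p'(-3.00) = -4.15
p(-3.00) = 11.40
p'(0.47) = -2.00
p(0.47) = 0.73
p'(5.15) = 0.90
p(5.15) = -1.83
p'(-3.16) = -4.25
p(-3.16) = 12.07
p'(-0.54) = -2.62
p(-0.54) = 3.07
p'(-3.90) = -4.71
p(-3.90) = 15.39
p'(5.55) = 1.15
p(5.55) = -1.42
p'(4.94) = 0.77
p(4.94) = -2.01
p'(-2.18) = -3.64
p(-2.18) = 8.21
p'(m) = 0.62*m - 2.29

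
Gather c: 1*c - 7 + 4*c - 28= 5*c - 35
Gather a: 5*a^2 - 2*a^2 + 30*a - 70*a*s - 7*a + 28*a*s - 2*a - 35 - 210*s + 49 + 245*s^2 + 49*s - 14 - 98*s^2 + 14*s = 3*a^2 + a*(21 - 42*s) + 147*s^2 - 147*s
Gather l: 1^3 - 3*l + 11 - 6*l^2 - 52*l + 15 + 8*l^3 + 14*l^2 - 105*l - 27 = 8*l^3 + 8*l^2 - 160*l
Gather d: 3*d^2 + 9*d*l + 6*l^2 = 3*d^2 + 9*d*l + 6*l^2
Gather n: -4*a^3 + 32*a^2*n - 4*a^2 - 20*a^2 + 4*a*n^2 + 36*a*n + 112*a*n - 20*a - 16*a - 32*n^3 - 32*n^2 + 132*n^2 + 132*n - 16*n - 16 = -4*a^3 - 24*a^2 - 36*a - 32*n^3 + n^2*(4*a + 100) + n*(32*a^2 + 148*a + 116) - 16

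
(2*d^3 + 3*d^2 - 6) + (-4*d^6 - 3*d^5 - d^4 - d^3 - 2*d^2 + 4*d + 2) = -4*d^6 - 3*d^5 - d^4 + d^3 + d^2 + 4*d - 4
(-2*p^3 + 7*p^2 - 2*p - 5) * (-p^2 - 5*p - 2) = 2*p^5 + 3*p^4 - 29*p^3 + p^2 + 29*p + 10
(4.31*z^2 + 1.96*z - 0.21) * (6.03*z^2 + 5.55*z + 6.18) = 25.9893*z^4 + 35.7393*z^3 + 36.2475*z^2 + 10.9473*z - 1.2978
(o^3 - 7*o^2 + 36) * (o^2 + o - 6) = o^5 - 6*o^4 - 13*o^3 + 78*o^2 + 36*o - 216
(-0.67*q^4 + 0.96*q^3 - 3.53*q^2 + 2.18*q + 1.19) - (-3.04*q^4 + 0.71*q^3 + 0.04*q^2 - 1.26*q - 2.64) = 2.37*q^4 + 0.25*q^3 - 3.57*q^2 + 3.44*q + 3.83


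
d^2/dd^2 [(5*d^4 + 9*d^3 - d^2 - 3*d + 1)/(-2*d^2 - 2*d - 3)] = 2*(-20*d^6 - 60*d^5 - 150*d^4 - 214*d^3 - 462*d^2 - 309*d - 7)/(8*d^6 + 24*d^5 + 60*d^4 + 80*d^3 + 90*d^2 + 54*d + 27)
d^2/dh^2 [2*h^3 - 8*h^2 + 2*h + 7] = 12*h - 16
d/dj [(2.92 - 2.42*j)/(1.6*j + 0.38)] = (-8.94656*j - 2.124808)/(1.6*j + 0.38)^3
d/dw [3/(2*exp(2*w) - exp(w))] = 3*(1 - 4*exp(w))*exp(-w)/(2*exp(w) - 1)^2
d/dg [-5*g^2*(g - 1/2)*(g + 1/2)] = -20*g^3 + 5*g/2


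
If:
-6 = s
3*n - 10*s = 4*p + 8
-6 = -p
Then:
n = -28/3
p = 6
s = -6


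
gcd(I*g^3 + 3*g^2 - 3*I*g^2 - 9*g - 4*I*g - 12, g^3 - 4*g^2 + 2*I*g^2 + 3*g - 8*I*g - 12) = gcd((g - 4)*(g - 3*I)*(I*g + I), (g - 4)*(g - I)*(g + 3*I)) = g - 4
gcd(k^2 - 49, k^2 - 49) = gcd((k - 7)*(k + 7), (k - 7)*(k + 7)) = k^2 - 49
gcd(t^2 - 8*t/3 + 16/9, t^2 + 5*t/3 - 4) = t - 4/3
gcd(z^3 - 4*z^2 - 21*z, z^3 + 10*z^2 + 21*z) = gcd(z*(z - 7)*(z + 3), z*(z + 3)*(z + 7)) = z^2 + 3*z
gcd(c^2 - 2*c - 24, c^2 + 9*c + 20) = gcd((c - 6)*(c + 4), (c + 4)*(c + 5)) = c + 4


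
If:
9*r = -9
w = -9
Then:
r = -1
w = -9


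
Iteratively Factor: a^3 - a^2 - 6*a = (a - 3)*(a^2 + 2*a) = (a - 3)*(a + 2)*(a)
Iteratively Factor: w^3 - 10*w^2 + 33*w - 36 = (w - 3)*(w^2 - 7*w + 12) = (w - 3)^2*(w - 4)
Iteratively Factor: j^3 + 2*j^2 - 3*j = (j - 1)*(j^2 + 3*j) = j*(j - 1)*(j + 3)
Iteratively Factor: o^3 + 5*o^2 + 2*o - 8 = (o - 1)*(o^2 + 6*o + 8) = (o - 1)*(o + 2)*(o + 4)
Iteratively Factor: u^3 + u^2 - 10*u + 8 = (u - 2)*(u^2 + 3*u - 4) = (u - 2)*(u + 4)*(u - 1)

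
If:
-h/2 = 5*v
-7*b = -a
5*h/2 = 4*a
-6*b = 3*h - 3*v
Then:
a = 0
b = 0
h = 0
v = 0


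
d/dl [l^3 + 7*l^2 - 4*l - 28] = 3*l^2 + 14*l - 4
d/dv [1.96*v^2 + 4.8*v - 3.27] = 3.92*v + 4.8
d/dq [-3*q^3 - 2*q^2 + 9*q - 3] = -9*q^2 - 4*q + 9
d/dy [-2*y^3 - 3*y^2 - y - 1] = -6*y^2 - 6*y - 1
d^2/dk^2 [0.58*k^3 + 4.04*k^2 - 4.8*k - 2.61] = 3.48*k + 8.08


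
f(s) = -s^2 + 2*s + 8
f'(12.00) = -22.00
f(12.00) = -112.00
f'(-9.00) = 20.00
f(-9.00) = -91.00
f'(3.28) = -4.56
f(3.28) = 3.80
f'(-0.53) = 3.06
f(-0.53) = 6.66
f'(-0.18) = 2.36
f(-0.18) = 7.61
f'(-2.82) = 7.64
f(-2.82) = -5.59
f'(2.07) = -2.14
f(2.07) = 7.86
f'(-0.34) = 2.68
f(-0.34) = 7.20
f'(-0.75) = 3.50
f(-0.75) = 5.94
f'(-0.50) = 3.00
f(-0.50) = 6.75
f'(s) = 2 - 2*s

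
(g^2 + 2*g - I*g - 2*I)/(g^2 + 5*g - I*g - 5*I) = (g + 2)/(g + 5)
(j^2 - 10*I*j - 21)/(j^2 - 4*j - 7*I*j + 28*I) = (j - 3*I)/(j - 4)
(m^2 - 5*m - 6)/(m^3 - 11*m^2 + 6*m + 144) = (m + 1)/(m^2 - 5*m - 24)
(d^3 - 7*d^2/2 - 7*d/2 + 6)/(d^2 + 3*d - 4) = (d^2 - 5*d/2 - 6)/(d + 4)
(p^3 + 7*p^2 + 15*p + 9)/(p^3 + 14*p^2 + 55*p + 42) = (p^2 + 6*p + 9)/(p^2 + 13*p + 42)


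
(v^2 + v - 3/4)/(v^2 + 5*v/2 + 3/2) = (v - 1/2)/(v + 1)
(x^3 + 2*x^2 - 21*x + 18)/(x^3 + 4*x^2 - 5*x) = (x^2 + 3*x - 18)/(x*(x + 5))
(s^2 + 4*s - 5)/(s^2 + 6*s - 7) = (s + 5)/(s + 7)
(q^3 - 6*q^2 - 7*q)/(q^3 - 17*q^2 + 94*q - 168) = q*(q + 1)/(q^2 - 10*q + 24)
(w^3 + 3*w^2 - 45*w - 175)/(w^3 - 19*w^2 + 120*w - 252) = (w^2 + 10*w + 25)/(w^2 - 12*w + 36)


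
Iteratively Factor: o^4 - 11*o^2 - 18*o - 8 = (o + 1)*(o^3 - o^2 - 10*o - 8) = (o + 1)*(o + 2)*(o^2 - 3*o - 4) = (o - 4)*(o + 1)*(o + 2)*(o + 1)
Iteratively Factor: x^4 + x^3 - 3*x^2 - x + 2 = (x - 1)*(x^3 + 2*x^2 - x - 2) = (x - 1)^2*(x^2 + 3*x + 2) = (x - 1)^2*(x + 2)*(x + 1)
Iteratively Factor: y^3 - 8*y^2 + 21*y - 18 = (y - 2)*(y^2 - 6*y + 9) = (y - 3)*(y - 2)*(y - 3)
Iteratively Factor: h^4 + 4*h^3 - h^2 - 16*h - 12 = (h - 2)*(h^3 + 6*h^2 + 11*h + 6) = (h - 2)*(h + 3)*(h^2 + 3*h + 2) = (h - 2)*(h + 2)*(h + 3)*(h + 1)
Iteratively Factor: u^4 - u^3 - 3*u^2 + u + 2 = (u - 1)*(u^3 - 3*u - 2) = (u - 1)*(u + 1)*(u^2 - u - 2) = (u - 2)*(u - 1)*(u + 1)*(u + 1)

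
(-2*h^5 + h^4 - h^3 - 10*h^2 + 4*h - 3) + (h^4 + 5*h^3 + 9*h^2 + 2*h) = -2*h^5 + 2*h^4 + 4*h^3 - h^2 + 6*h - 3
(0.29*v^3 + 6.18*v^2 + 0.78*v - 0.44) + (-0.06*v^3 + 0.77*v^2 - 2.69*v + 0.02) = 0.23*v^3 + 6.95*v^2 - 1.91*v - 0.42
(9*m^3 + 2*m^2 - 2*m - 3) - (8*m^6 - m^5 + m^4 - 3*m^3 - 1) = -8*m^6 + m^5 - m^4 + 12*m^3 + 2*m^2 - 2*m - 2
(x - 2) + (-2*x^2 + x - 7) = -2*x^2 + 2*x - 9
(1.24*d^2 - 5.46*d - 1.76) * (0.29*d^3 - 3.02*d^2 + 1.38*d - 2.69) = 0.3596*d^5 - 5.3282*d^4 + 17.69*d^3 - 5.5552*d^2 + 12.2586*d + 4.7344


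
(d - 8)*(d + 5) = d^2 - 3*d - 40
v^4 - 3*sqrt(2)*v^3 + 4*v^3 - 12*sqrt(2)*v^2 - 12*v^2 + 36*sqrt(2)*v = v*(v - 2)*(v + 6)*(v - 3*sqrt(2))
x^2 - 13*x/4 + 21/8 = (x - 7/4)*(x - 3/2)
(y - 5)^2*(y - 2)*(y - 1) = y^4 - 13*y^3 + 57*y^2 - 95*y + 50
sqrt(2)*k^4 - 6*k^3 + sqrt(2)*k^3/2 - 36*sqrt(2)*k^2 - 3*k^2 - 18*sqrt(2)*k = k*(k - 6*sqrt(2))*(k + 3*sqrt(2))*(sqrt(2)*k + sqrt(2)/2)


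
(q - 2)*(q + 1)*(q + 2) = q^3 + q^2 - 4*q - 4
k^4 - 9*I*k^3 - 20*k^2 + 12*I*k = k*(k - 6*I)*(k - 2*I)*(k - I)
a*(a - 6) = a^2 - 6*a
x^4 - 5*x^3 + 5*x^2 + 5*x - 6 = (x - 3)*(x - 2)*(x - 1)*(x + 1)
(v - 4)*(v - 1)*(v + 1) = v^3 - 4*v^2 - v + 4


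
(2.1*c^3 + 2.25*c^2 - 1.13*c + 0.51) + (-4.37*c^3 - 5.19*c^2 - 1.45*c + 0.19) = -2.27*c^3 - 2.94*c^2 - 2.58*c + 0.7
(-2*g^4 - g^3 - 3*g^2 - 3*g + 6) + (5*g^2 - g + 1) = -2*g^4 - g^3 + 2*g^2 - 4*g + 7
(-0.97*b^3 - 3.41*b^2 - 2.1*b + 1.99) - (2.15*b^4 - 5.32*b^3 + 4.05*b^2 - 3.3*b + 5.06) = -2.15*b^4 + 4.35*b^3 - 7.46*b^2 + 1.2*b - 3.07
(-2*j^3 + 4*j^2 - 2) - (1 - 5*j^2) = -2*j^3 + 9*j^2 - 3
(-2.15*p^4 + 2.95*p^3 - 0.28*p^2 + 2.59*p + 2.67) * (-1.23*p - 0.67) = 2.6445*p^5 - 2.188*p^4 - 1.6321*p^3 - 2.9981*p^2 - 5.0194*p - 1.7889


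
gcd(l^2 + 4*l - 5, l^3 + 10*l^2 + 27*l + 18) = 1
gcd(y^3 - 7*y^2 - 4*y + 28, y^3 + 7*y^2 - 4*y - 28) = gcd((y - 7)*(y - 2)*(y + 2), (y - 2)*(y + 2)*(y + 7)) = y^2 - 4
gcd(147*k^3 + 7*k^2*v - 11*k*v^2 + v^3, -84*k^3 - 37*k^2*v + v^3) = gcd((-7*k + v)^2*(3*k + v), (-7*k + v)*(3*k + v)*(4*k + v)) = -21*k^2 - 4*k*v + v^2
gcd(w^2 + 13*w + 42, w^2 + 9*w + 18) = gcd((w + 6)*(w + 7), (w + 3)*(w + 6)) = w + 6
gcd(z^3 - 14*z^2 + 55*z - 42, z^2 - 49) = z - 7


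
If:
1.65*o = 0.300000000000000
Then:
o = 0.18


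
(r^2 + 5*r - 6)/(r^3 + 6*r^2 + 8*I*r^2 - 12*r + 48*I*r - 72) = (r - 1)/(r^2 + 8*I*r - 12)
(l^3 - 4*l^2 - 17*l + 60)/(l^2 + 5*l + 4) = (l^2 - 8*l + 15)/(l + 1)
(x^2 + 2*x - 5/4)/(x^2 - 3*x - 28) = (-x^2 - 2*x + 5/4)/(-x^2 + 3*x + 28)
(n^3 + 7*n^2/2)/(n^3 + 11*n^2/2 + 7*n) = n/(n + 2)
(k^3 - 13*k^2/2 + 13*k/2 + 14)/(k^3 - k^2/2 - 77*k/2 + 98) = (k + 1)/(k + 7)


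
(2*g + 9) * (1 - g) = -2*g^2 - 7*g + 9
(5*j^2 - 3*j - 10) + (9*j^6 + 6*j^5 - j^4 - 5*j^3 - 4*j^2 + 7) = 9*j^6 + 6*j^5 - j^4 - 5*j^3 + j^2 - 3*j - 3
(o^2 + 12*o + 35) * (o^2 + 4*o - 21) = o^4 + 16*o^3 + 62*o^2 - 112*o - 735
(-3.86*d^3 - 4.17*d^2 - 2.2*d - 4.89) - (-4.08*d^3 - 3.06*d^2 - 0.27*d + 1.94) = 0.22*d^3 - 1.11*d^2 - 1.93*d - 6.83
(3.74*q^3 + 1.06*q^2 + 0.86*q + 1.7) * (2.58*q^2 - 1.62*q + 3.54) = 9.6492*q^5 - 3.324*q^4 + 13.7412*q^3 + 6.7452*q^2 + 0.2904*q + 6.018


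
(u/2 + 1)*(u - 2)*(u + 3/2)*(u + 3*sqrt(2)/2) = u^4/2 + 3*u^3/4 + 3*sqrt(2)*u^3/4 - 2*u^2 + 9*sqrt(2)*u^2/8 - 3*sqrt(2)*u - 3*u - 9*sqrt(2)/2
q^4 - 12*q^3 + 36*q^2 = q^2*(q - 6)^2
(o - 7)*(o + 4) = o^2 - 3*o - 28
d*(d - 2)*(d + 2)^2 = d^4 + 2*d^3 - 4*d^2 - 8*d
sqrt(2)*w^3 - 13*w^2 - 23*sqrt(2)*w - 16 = (w - 8*sqrt(2))*(w + sqrt(2))*(sqrt(2)*w + 1)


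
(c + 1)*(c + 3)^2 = c^3 + 7*c^2 + 15*c + 9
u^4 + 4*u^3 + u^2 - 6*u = u*(u - 1)*(u + 2)*(u + 3)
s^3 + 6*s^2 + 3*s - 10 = (s - 1)*(s + 2)*(s + 5)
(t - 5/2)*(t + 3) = t^2 + t/2 - 15/2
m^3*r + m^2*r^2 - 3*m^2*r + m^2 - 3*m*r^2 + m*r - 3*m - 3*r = (m - 3)*(m + r)*(m*r + 1)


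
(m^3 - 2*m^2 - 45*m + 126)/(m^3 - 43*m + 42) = (m - 3)/(m - 1)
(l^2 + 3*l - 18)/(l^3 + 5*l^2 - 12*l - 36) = 1/(l + 2)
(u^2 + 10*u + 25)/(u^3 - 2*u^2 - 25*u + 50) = (u + 5)/(u^2 - 7*u + 10)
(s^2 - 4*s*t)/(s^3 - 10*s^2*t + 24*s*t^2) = 1/(s - 6*t)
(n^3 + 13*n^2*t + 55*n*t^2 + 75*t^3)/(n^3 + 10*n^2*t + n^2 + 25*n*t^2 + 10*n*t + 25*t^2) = (n + 3*t)/(n + 1)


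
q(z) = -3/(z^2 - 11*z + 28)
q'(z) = -3*(11 - 2*z)/(z^2 - 11*z + 28)^2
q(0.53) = -0.13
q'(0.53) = -0.06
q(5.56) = 1.34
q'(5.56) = 0.07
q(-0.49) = -0.09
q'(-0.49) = -0.03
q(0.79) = -0.15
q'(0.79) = -0.07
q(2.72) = -0.55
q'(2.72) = -0.56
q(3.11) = -0.87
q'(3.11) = -1.20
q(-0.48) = -0.09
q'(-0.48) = -0.03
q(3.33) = -1.22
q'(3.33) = -2.15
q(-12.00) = -0.00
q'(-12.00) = 0.00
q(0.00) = -0.11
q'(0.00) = -0.04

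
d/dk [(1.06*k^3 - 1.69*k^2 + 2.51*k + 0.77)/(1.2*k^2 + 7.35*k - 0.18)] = (1.272*k^4 + 15.582*k^3 - 16.0059*k^2 - 1.2396*k - 6.1113)/(1.44*k^4 + 17.64*k^3 + 53.5905*k^2 - 2.646*k + 0.0324)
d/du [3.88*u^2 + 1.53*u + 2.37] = 7.76*u + 1.53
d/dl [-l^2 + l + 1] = 1 - 2*l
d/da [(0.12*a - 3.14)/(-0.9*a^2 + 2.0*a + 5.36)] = (0.108*a^2 - 5.652*a + 6.9232)/(0.81*a^4 - 3.6*a^3 - 5.648*a^2 + 21.44*a + 28.7296)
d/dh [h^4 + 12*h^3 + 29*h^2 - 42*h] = 4*h^3 + 36*h^2 + 58*h - 42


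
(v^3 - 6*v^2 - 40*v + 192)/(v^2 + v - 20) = (v^2 - 2*v - 48)/(v + 5)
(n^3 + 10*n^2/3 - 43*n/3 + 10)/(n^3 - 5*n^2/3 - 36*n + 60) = (n - 1)/(n - 6)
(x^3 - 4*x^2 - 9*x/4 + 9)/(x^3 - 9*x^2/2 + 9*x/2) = (x^2 - 5*x/2 - 6)/(x*(x - 3))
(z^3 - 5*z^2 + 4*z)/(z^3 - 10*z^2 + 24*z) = (z - 1)/(z - 6)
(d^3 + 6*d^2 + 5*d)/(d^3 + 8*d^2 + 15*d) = (d + 1)/(d + 3)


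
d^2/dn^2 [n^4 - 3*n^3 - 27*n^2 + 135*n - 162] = 12*n^2 - 18*n - 54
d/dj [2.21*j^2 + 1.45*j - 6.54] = 4.42*j + 1.45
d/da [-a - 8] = -1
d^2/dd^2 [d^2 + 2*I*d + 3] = 2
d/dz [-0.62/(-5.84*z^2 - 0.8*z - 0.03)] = (-7.2416*z - 0.496)/(5.84*z^2 + 0.8*z + 0.03)^2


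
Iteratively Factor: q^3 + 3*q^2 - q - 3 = (q - 1)*(q^2 + 4*q + 3) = (q - 1)*(q + 3)*(q + 1)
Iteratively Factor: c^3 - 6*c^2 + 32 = (c - 4)*(c^2 - 2*c - 8) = (c - 4)^2*(c + 2)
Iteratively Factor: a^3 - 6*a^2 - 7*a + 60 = (a - 5)*(a^2 - a - 12) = (a - 5)*(a + 3)*(a - 4)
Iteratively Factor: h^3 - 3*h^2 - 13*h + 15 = (h - 1)*(h^2 - 2*h - 15) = (h - 5)*(h - 1)*(h + 3)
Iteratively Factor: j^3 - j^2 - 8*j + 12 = (j - 2)*(j^2 + j - 6) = (j - 2)^2*(j + 3)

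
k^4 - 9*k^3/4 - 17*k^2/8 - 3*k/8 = k*(k - 3)*(k + 1/4)*(k + 1/2)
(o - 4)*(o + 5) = o^2 + o - 20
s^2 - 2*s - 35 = (s - 7)*(s + 5)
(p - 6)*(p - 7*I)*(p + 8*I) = p^3 - 6*p^2 + I*p^2 + 56*p - 6*I*p - 336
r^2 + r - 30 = (r - 5)*(r + 6)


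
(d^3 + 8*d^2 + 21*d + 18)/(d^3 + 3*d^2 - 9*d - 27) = (d + 2)/(d - 3)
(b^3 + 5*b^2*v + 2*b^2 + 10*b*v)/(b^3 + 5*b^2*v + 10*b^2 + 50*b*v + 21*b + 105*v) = b*(b + 2)/(b^2 + 10*b + 21)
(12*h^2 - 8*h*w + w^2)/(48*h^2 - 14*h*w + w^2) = (-2*h + w)/(-8*h + w)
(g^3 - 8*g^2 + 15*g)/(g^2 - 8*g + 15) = g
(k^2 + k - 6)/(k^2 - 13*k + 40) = (k^2 + k - 6)/(k^2 - 13*k + 40)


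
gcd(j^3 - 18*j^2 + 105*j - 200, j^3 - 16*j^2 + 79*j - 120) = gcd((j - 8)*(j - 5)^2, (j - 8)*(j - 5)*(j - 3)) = j^2 - 13*j + 40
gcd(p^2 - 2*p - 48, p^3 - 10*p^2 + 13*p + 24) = p - 8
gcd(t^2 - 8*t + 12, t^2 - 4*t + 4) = t - 2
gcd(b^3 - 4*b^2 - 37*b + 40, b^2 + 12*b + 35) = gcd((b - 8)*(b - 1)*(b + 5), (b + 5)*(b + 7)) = b + 5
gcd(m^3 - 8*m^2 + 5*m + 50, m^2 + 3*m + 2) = m + 2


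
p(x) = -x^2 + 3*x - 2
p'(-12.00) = 27.00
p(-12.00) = -182.00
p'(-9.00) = 21.00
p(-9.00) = -110.00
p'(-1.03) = 5.06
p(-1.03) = -6.15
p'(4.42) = -5.84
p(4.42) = -8.28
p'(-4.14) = 11.28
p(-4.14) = -31.56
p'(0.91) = 1.18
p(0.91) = -0.10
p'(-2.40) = 7.80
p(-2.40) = -14.96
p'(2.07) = -1.14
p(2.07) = -0.07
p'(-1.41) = 5.82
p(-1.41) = -8.22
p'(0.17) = 2.66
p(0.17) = -1.52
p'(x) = 3 - 2*x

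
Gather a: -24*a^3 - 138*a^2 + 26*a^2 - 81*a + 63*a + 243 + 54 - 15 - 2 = -24*a^3 - 112*a^2 - 18*a + 280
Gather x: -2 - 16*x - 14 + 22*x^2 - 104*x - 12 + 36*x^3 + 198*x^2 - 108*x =36*x^3 + 220*x^2 - 228*x - 28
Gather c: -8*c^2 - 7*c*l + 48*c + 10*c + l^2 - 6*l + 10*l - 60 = -8*c^2 + c*(58 - 7*l) + l^2 + 4*l - 60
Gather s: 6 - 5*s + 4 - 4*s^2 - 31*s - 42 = -4*s^2 - 36*s - 32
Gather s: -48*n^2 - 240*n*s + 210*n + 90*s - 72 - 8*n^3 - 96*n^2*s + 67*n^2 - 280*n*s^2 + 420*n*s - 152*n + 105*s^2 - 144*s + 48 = -8*n^3 + 19*n^2 + 58*n + s^2*(105 - 280*n) + s*(-96*n^2 + 180*n - 54) - 24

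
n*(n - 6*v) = n^2 - 6*n*v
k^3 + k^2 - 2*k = k*(k - 1)*(k + 2)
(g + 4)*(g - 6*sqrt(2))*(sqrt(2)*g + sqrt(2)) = sqrt(2)*g^3 - 12*g^2 + 5*sqrt(2)*g^2 - 60*g + 4*sqrt(2)*g - 48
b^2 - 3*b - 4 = (b - 4)*(b + 1)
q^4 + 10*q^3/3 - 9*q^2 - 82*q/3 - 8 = (q - 3)*(q + 1/3)*(q + 2)*(q + 4)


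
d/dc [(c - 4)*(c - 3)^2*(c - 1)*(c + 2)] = 5*c^4 - 36*c^3 + 63*c^2 + 34*c - 102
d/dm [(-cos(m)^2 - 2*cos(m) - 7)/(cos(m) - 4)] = (cos(m)^2 - 8*cos(m) - 15)*sin(m)/(cos(m) - 4)^2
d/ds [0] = 0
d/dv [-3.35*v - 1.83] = -3.35000000000000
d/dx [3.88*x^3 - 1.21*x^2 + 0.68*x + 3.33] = 11.64*x^2 - 2.42*x + 0.68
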